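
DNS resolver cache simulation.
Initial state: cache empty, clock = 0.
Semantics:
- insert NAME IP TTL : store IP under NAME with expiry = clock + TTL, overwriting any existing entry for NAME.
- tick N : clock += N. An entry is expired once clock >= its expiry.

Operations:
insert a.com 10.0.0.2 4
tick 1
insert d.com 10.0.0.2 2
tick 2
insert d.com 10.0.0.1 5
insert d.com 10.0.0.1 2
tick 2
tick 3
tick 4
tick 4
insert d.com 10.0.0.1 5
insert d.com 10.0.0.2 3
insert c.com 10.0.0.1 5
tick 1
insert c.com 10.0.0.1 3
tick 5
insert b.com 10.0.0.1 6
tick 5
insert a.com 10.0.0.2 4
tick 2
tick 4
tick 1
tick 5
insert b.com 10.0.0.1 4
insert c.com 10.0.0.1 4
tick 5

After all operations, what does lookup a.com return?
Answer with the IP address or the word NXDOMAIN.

Answer: NXDOMAIN

Derivation:
Op 1: insert a.com -> 10.0.0.2 (expiry=0+4=4). clock=0
Op 2: tick 1 -> clock=1.
Op 3: insert d.com -> 10.0.0.2 (expiry=1+2=3). clock=1
Op 4: tick 2 -> clock=3. purged={d.com}
Op 5: insert d.com -> 10.0.0.1 (expiry=3+5=8). clock=3
Op 6: insert d.com -> 10.0.0.1 (expiry=3+2=5). clock=3
Op 7: tick 2 -> clock=5. purged={a.com,d.com}
Op 8: tick 3 -> clock=8.
Op 9: tick 4 -> clock=12.
Op 10: tick 4 -> clock=16.
Op 11: insert d.com -> 10.0.0.1 (expiry=16+5=21). clock=16
Op 12: insert d.com -> 10.0.0.2 (expiry=16+3=19). clock=16
Op 13: insert c.com -> 10.0.0.1 (expiry=16+5=21). clock=16
Op 14: tick 1 -> clock=17.
Op 15: insert c.com -> 10.0.0.1 (expiry=17+3=20). clock=17
Op 16: tick 5 -> clock=22. purged={c.com,d.com}
Op 17: insert b.com -> 10.0.0.1 (expiry=22+6=28). clock=22
Op 18: tick 5 -> clock=27.
Op 19: insert a.com -> 10.0.0.2 (expiry=27+4=31). clock=27
Op 20: tick 2 -> clock=29. purged={b.com}
Op 21: tick 4 -> clock=33. purged={a.com}
Op 22: tick 1 -> clock=34.
Op 23: tick 5 -> clock=39.
Op 24: insert b.com -> 10.0.0.1 (expiry=39+4=43). clock=39
Op 25: insert c.com -> 10.0.0.1 (expiry=39+4=43). clock=39
Op 26: tick 5 -> clock=44. purged={b.com,c.com}
lookup a.com: not in cache (expired or never inserted)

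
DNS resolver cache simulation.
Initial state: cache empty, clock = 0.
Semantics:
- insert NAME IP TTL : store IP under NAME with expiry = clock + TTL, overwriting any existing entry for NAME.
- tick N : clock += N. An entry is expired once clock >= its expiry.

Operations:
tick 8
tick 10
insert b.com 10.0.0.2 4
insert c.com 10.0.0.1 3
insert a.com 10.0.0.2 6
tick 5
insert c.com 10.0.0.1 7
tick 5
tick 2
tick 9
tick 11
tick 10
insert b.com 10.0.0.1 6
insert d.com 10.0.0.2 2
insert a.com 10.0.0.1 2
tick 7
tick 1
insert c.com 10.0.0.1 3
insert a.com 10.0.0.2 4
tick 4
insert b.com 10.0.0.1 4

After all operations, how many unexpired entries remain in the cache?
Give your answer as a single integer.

Answer: 1

Derivation:
Op 1: tick 8 -> clock=8.
Op 2: tick 10 -> clock=18.
Op 3: insert b.com -> 10.0.0.2 (expiry=18+4=22). clock=18
Op 4: insert c.com -> 10.0.0.1 (expiry=18+3=21). clock=18
Op 5: insert a.com -> 10.0.0.2 (expiry=18+6=24). clock=18
Op 6: tick 5 -> clock=23. purged={b.com,c.com}
Op 7: insert c.com -> 10.0.0.1 (expiry=23+7=30). clock=23
Op 8: tick 5 -> clock=28. purged={a.com}
Op 9: tick 2 -> clock=30. purged={c.com}
Op 10: tick 9 -> clock=39.
Op 11: tick 11 -> clock=50.
Op 12: tick 10 -> clock=60.
Op 13: insert b.com -> 10.0.0.1 (expiry=60+6=66). clock=60
Op 14: insert d.com -> 10.0.0.2 (expiry=60+2=62). clock=60
Op 15: insert a.com -> 10.0.0.1 (expiry=60+2=62). clock=60
Op 16: tick 7 -> clock=67. purged={a.com,b.com,d.com}
Op 17: tick 1 -> clock=68.
Op 18: insert c.com -> 10.0.0.1 (expiry=68+3=71). clock=68
Op 19: insert a.com -> 10.0.0.2 (expiry=68+4=72). clock=68
Op 20: tick 4 -> clock=72. purged={a.com,c.com}
Op 21: insert b.com -> 10.0.0.1 (expiry=72+4=76). clock=72
Final cache (unexpired): {b.com} -> size=1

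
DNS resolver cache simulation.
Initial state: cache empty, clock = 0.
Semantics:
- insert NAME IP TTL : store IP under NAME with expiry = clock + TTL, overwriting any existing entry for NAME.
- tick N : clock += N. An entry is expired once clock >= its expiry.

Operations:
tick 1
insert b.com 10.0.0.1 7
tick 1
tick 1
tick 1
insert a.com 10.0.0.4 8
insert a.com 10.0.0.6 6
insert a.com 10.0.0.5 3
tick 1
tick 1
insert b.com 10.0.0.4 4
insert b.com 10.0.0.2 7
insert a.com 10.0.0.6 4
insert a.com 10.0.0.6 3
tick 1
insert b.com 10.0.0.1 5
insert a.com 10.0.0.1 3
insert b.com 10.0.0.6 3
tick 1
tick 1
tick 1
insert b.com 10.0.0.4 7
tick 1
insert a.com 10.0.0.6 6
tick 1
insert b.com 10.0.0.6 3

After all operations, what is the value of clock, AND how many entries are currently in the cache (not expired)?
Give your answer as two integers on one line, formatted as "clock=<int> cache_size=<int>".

Op 1: tick 1 -> clock=1.
Op 2: insert b.com -> 10.0.0.1 (expiry=1+7=8). clock=1
Op 3: tick 1 -> clock=2.
Op 4: tick 1 -> clock=3.
Op 5: tick 1 -> clock=4.
Op 6: insert a.com -> 10.0.0.4 (expiry=4+8=12). clock=4
Op 7: insert a.com -> 10.0.0.6 (expiry=4+6=10). clock=4
Op 8: insert a.com -> 10.0.0.5 (expiry=4+3=7). clock=4
Op 9: tick 1 -> clock=5.
Op 10: tick 1 -> clock=6.
Op 11: insert b.com -> 10.0.0.4 (expiry=6+4=10). clock=6
Op 12: insert b.com -> 10.0.0.2 (expiry=6+7=13). clock=6
Op 13: insert a.com -> 10.0.0.6 (expiry=6+4=10). clock=6
Op 14: insert a.com -> 10.0.0.6 (expiry=6+3=9). clock=6
Op 15: tick 1 -> clock=7.
Op 16: insert b.com -> 10.0.0.1 (expiry=7+5=12). clock=7
Op 17: insert a.com -> 10.0.0.1 (expiry=7+3=10). clock=7
Op 18: insert b.com -> 10.0.0.6 (expiry=7+3=10). clock=7
Op 19: tick 1 -> clock=8.
Op 20: tick 1 -> clock=9.
Op 21: tick 1 -> clock=10. purged={a.com,b.com}
Op 22: insert b.com -> 10.0.0.4 (expiry=10+7=17). clock=10
Op 23: tick 1 -> clock=11.
Op 24: insert a.com -> 10.0.0.6 (expiry=11+6=17). clock=11
Op 25: tick 1 -> clock=12.
Op 26: insert b.com -> 10.0.0.6 (expiry=12+3=15). clock=12
Final clock = 12
Final cache (unexpired): {a.com,b.com} -> size=2

Answer: clock=12 cache_size=2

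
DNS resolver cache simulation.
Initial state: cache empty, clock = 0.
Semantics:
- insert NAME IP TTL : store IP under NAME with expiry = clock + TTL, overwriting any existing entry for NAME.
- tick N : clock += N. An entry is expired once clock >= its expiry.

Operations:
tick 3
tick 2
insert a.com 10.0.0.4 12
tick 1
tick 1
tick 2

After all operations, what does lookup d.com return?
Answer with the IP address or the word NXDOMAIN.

Op 1: tick 3 -> clock=3.
Op 2: tick 2 -> clock=5.
Op 3: insert a.com -> 10.0.0.4 (expiry=5+12=17). clock=5
Op 4: tick 1 -> clock=6.
Op 5: tick 1 -> clock=7.
Op 6: tick 2 -> clock=9.
lookup d.com: not in cache (expired or never inserted)

Answer: NXDOMAIN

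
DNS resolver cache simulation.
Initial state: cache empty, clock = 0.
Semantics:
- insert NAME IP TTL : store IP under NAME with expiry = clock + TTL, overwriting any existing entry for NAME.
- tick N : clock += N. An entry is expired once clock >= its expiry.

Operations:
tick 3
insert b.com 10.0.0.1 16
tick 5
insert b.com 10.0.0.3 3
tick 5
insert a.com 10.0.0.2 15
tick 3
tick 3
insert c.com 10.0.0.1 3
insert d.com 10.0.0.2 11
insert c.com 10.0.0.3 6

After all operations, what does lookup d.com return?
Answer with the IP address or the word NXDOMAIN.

Op 1: tick 3 -> clock=3.
Op 2: insert b.com -> 10.0.0.1 (expiry=3+16=19). clock=3
Op 3: tick 5 -> clock=8.
Op 4: insert b.com -> 10.0.0.3 (expiry=8+3=11). clock=8
Op 5: tick 5 -> clock=13. purged={b.com}
Op 6: insert a.com -> 10.0.0.2 (expiry=13+15=28). clock=13
Op 7: tick 3 -> clock=16.
Op 8: tick 3 -> clock=19.
Op 9: insert c.com -> 10.0.0.1 (expiry=19+3=22). clock=19
Op 10: insert d.com -> 10.0.0.2 (expiry=19+11=30). clock=19
Op 11: insert c.com -> 10.0.0.3 (expiry=19+6=25). clock=19
lookup d.com: present, ip=10.0.0.2 expiry=30 > clock=19

Answer: 10.0.0.2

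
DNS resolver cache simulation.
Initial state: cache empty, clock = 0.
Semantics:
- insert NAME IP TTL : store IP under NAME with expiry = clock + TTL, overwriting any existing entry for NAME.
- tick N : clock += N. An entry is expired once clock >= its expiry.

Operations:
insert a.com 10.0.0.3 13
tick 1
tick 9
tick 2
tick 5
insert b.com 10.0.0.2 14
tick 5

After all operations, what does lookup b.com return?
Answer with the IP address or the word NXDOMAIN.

Op 1: insert a.com -> 10.0.0.3 (expiry=0+13=13). clock=0
Op 2: tick 1 -> clock=1.
Op 3: tick 9 -> clock=10.
Op 4: tick 2 -> clock=12.
Op 5: tick 5 -> clock=17. purged={a.com}
Op 6: insert b.com -> 10.0.0.2 (expiry=17+14=31). clock=17
Op 7: tick 5 -> clock=22.
lookup b.com: present, ip=10.0.0.2 expiry=31 > clock=22

Answer: 10.0.0.2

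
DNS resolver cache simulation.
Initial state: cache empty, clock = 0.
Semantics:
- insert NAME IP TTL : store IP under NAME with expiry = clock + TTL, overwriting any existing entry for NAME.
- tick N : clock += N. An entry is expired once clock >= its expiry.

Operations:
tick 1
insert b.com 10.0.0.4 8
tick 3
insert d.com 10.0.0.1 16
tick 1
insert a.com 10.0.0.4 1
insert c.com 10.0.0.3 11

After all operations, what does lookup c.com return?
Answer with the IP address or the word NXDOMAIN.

Op 1: tick 1 -> clock=1.
Op 2: insert b.com -> 10.0.0.4 (expiry=1+8=9). clock=1
Op 3: tick 3 -> clock=4.
Op 4: insert d.com -> 10.0.0.1 (expiry=4+16=20). clock=4
Op 5: tick 1 -> clock=5.
Op 6: insert a.com -> 10.0.0.4 (expiry=5+1=6). clock=5
Op 7: insert c.com -> 10.0.0.3 (expiry=5+11=16). clock=5
lookup c.com: present, ip=10.0.0.3 expiry=16 > clock=5

Answer: 10.0.0.3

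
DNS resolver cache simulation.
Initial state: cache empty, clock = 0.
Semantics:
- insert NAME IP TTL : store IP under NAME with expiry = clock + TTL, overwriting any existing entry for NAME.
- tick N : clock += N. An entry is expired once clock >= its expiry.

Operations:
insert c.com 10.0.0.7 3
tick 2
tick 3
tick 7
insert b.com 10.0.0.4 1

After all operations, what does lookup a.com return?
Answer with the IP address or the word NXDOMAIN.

Answer: NXDOMAIN

Derivation:
Op 1: insert c.com -> 10.0.0.7 (expiry=0+3=3). clock=0
Op 2: tick 2 -> clock=2.
Op 3: tick 3 -> clock=5. purged={c.com}
Op 4: tick 7 -> clock=12.
Op 5: insert b.com -> 10.0.0.4 (expiry=12+1=13). clock=12
lookup a.com: not in cache (expired or never inserted)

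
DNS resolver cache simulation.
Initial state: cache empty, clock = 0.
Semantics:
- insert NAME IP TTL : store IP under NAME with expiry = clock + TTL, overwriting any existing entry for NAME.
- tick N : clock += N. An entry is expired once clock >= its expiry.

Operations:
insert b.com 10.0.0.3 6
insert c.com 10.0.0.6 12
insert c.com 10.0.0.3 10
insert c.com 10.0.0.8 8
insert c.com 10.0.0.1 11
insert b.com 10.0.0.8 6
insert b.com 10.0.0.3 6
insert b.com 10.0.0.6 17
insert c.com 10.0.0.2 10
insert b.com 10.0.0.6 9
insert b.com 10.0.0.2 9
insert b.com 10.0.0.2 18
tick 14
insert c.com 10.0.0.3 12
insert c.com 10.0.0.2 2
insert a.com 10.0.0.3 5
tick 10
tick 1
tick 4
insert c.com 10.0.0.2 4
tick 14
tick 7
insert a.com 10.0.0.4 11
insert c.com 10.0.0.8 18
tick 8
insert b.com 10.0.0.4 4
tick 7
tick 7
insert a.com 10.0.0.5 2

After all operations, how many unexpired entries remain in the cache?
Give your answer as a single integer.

Op 1: insert b.com -> 10.0.0.3 (expiry=0+6=6). clock=0
Op 2: insert c.com -> 10.0.0.6 (expiry=0+12=12). clock=0
Op 3: insert c.com -> 10.0.0.3 (expiry=0+10=10). clock=0
Op 4: insert c.com -> 10.0.0.8 (expiry=0+8=8). clock=0
Op 5: insert c.com -> 10.0.0.1 (expiry=0+11=11). clock=0
Op 6: insert b.com -> 10.0.0.8 (expiry=0+6=6). clock=0
Op 7: insert b.com -> 10.0.0.3 (expiry=0+6=6). clock=0
Op 8: insert b.com -> 10.0.0.6 (expiry=0+17=17). clock=0
Op 9: insert c.com -> 10.0.0.2 (expiry=0+10=10). clock=0
Op 10: insert b.com -> 10.0.0.6 (expiry=0+9=9). clock=0
Op 11: insert b.com -> 10.0.0.2 (expiry=0+9=9). clock=0
Op 12: insert b.com -> 10.0.0.2 (expiry=0+18=18). clock=0
Op 13: tick 14 -> clock=14. purged={c.com}
Op 14: insert c.com -> 10.0.0.3 (expiry=14+12=26). clock=14
Op 15: insert c.com -> 10.0.0.2 (expiry=14+2=16). clock=14
Op 16: insert a.com -> 10.0.0.3 (expiry=14+5=19). clock=14
Op 17: tick 10 -> clock=24. purged={a.com,b.com,c.com}
Op 18: tick 1 -> clock=25.
Op 19: tick 4 -> clock=29.
Op 20: insert c.com -> 10.0.0.2 (expiry=29+4=33). clock=29
Op 21: tick 14 -> clock=43. purged={c.com}
Op 22: tick 7 -> clock=50.
Op 23: insert a.com -> 10.0.0.4 (expiry=50+11=61). clock=50
Op 24: insert c.com -> 10.0.0.8 (expiry=50+18=68). clock=50
Op 25: tick 8 -> clock=58.
Op 26: insert b.com -> 10.0.0.4 (expiry=58+4=62). clock=58
Op 27: tick 7 -> clock=65. purged={a.com,b.com}
Op 28: tick 7 -> clock=72. purged={c.com}
Op 29: insert a.com -> 10.0.0.5 (expiry=72+2=74). clock=72
Final cache (unexpired): {a.com} -> size=1

Answer: 1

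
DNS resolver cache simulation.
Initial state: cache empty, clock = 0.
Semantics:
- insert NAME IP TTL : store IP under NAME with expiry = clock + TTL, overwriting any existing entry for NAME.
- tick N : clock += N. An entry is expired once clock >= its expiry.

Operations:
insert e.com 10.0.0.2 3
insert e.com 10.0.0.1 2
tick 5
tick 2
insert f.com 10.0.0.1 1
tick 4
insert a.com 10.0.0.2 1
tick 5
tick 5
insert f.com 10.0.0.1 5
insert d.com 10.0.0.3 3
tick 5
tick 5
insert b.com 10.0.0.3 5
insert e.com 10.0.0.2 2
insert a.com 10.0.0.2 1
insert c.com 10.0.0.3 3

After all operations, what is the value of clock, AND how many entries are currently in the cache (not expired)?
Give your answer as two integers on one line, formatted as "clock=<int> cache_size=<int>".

Answer: clock=31 cache_size=4

Derivation:
Op 1: insert e.com -> 10.0.0.2 (expiry=0+3=3). clock=0
Op 2: insert e.com -> 10.0.0.1 (expiry=0+2=2). clock=0
Op 3: tick 5 -> clock=5. purged={e.com}
Op 4: tick 2 -> clock=7.
Op 5: insert f.com -> 10.0.0.1 (expiry=7+1=8). clock=7
Op 6: tick 4 -> clock=11. purged={f.com}
Op 7: insert a.com -> 10.0.0.2 (expiry=11+1=12). clock=11
Op 8: tick 5 -> clock=16. purged={a.com}
Op 9: tick 5 -> clock=21.
Op 10: insert f.com -> 10.0.0.1 (expiry=21+5=26). clock=21
Op 11: insert d.com -> 10.0.0.3 (expiry=21+3=24). clock=21
Op 12: tick 5 -> clock=26. purged={d.com,f.com}
Op 13: tick 5 -> clock=31.
Op 14: insert b.com -> 10.0.0.3 (expiry=31+5=36). clock=31
Op 15: insert e.com -> 10.0.0.2 (expiry=31+2=33). clock=31
Op 16: insert a.com -> 10.0.0.2 (expiry=31+1=32). clock=31
Op 17: insert c.com -> 10.0.0.3 (expiry=31+3=34). clock=31
Final clock = 31
Final cache (unexpired): {a.com,b.com,c.com,e.com} -> size=4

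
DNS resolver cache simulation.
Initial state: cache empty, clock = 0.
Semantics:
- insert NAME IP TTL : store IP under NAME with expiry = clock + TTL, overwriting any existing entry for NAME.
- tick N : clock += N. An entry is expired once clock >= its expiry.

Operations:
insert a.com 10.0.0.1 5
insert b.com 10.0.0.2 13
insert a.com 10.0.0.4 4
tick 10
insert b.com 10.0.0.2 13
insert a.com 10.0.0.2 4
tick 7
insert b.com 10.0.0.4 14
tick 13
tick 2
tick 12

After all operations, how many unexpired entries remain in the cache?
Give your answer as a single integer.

Op 1: insert a.com -> 10.0.0.1 (expiry=0+5=5). clock=0
Op 2: insert b.com -> 10.0.0.2 (expiry=0+13=13). clock=0
Op 3: insert a.com -> 10.0.0.4 (expiry=0+4=4). clock=0
Op 4: tick 10 -> clock=10. purged={a.com}
Op 5: insert b.com -> 10.0.0.2 (expiry=10+13=23). clock=10
Op 6: insert a.com -> 10.0.0.2 (expiry=10+4=14). clock=10
Op 7: tick 7 -> clock=17. purged={a.com}
Op 8: insert b.com -> 10.0.0.4 (expiry=17+14=31). clock=17
Op 9: tick 13 -> clock=30.
Op 10: tick 2 -> clock=32. purged={b.com}
Op 11: tick 12 -> clock=44.
Final cache (unexpired): {} -> size=0

Answer: 0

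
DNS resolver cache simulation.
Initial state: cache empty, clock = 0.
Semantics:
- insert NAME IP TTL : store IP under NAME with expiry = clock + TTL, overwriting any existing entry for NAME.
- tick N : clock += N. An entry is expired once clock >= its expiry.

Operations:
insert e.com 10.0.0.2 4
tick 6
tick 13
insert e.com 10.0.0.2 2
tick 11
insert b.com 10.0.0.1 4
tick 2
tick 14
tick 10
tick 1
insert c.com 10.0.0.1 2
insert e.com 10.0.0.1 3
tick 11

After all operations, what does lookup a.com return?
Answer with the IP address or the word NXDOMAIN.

Answer: NXDOMAIN

Derivation:
Op 1: insert e.com -> 10.0.0.2 (expiry=0+4=4). clock=0
Op 2: tick 6 -> clock=6. purged={e.com}
Op 3: tick 13 -> clock=19.
Op 4: insert e.com -> 10.0.0.2 (expiry=19+2=21). clock=19
Op 5: tick 11 -> clock=30. purged={e.com}
Op 6: insert b.com -> 10.0.0.1 (expiry=30+4=34). clock=30
Op 7: tick 2 -> clock=32.
Op 8: tick 14 -> clock=46. purged={b.com}
Op 9: tick 10 -> clock=56.
Op 10: tick 1 -> clock=57.
Op 11: insert c.com -> 10.0.0.1 (expiry=57+2=59). clock=57
Op 12: insert e.com -> 10.0.0.1 (expiry=57+3=60). clock=57
Op 13: tick 11 -> clock=68. purged={c.com,e.com}
lookup a.com: not in cache (expired or never inserted)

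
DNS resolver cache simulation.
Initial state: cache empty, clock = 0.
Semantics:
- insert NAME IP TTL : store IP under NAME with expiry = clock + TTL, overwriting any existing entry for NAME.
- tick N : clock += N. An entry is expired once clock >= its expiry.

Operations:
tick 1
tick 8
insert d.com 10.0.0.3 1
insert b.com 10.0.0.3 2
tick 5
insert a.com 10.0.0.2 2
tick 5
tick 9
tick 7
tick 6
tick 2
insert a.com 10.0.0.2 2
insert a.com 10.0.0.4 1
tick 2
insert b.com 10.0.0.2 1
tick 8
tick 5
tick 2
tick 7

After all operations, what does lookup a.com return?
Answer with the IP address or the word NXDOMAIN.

Answer: NXDOMAIN

Derivation:
Op 1: tick 1 -> clock=1.
Op 2: tick 8 -> clock=9.
Op 3: insert d.com -> 10.0.0.3 (expiry=9+1=10). clock=9
Op 4: insert b.com -> 10.0.0.3 (expiry=9+2=11). clock=9
Op 5: tick 5 -> clock=14. purged={b.com,d.com}
Op 6: insert a.com -> 10.0.0.2 (expiry=14+2=16). clock=14
Op 7: tick 5 -> clock=19. purged={a.com}
Op 8: tick 9 -> clock=28.
Op 9: tick 7 -> clock=35.
Op 10: tick 6 -> clock=41.
Op 11: tick 2 -> clock=43.
Op 12: insert a.com -> 10.0.0.2 (expiry=43+2=45). clock=43
Op 13: insert a.com -> 10.0.0.4 (expiry=43+1=44). clock=43
Op 14: tick 2 -> clock=45. purged={a.com}
Op 15: insert b.com -> 10.0.0.2 (expiry=45+1=46). clock=45
Op 16: tick 8 -> clock=53. purged={b.com}
Op 17: tick 5 -> clock=58.
Op 18: tick 2 -> clock=60.
Op 19: tick 7 -> clock=67.
lookup a.com: not in cache (expired or never inserted)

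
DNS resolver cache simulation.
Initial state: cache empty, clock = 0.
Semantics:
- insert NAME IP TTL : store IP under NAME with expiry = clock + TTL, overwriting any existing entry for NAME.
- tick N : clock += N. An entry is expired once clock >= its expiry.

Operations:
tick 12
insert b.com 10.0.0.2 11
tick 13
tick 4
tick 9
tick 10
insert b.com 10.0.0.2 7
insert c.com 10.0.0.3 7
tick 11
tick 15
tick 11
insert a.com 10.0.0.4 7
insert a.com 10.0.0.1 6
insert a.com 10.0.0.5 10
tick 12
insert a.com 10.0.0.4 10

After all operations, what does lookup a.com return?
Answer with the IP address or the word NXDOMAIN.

Op 1: tick 12 -> clock=12.
Op 2: insert b.com -> 10.0.0.2 (expiry=12+11=23). clock=12
Op 3: tick 13 -> clock=25. purged={b.com}
Op 4: tick 4 -> clock=29.
Op 5: tick 9 -> clock=38.
Op 6: tick 10 -> clock=48.
Op 7: insert b.com -> 10.0.0.2 (expiry=48+7=55). clock=48
Op 8: insert c.com -> 10.0.0.3 (expiry=48+7=55). clock=48
Op 9: tick 11 -> clock=59. purged={b.com,c.com}
Op 10: tick 15 -> clock=74.
Op 11: tick 11 -> clock=85.
Op 12: insert a.com -> 10.0.0.4 (expiry=85+7=92). clock=85
Op 13: insert a.com -> 10.0.0.1 (expiry=85+6=91). clock=85
Op 14: insert a.com -> 10.0.0.5 (expiry=85+10=95). clock=85
Op 15: tick 12 -> clock=97. purged={a.com}
Op 16: insert a.com -> 10.0.0.4 (expiry=97+10=107). clock=97
lookup a.com: present, ip=10.0.0.4 expiry=107 > clock=97

Answer: 10.0.0.4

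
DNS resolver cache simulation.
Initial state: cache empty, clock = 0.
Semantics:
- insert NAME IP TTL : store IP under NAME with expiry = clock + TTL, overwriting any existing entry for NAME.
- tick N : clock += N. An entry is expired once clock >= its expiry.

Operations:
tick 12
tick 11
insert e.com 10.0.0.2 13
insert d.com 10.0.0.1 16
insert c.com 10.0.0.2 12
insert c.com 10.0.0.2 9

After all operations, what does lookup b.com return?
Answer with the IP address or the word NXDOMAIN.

Op 1: tick 12 -> clock=12.
Op 2: tick 11 -> clock=23.
Op 3: insert e.com -> 10.0.0.2 (expiry=23+13=36). clock=23
Op 4: insert d.com -> 10.0.0.1 (expiry=23+16=39). clock=23
Op 5: insert c.com -> 10.0.0.2 (expiry=23+12=35). clock=23
Op 6: insert c.com -> 10.0.0.2 (expiry=23+9=32). clock=23
lookup b.com: not in cache (expired or never inserted)

Answer: NXDOMAIN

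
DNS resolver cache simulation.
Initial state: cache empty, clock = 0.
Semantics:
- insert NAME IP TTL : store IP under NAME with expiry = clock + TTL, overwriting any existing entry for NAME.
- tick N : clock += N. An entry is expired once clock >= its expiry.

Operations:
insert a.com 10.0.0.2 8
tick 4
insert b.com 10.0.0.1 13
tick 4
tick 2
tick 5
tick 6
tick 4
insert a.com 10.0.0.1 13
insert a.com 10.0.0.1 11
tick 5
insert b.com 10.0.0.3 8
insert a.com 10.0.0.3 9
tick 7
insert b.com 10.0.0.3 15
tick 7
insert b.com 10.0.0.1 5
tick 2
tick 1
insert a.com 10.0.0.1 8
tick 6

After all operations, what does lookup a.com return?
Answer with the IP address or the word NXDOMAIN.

Op 1: insert a.com -> 10.0.0.2 (expiry=0+8=8). clock=0
Op 2: tick 4 -> clock=4.
Op 3: insert b.com -> 10.0.0.1 (expiry=4+13=17). clock=4
Op 4: tick 4 -> clock=8. purged={a.com}
Op 5: tick 2 -> clock=10.
Op 6: tick 5 -> clock=15.
Op 7: tick 6 -> clock=21. purged={b.com}
Op 8: tick 4 -> clock=25.
Op 9: insert a.com -> 10.0.0.1 (expiry=25+13=38). clock=25
Op 10: insert a.com -> 10.0.0.1 (expiry=25+11=36). clock=25
Op 11: tick 5 -> clock=30.
Op 12: insert b.com -> 10.0.0.3 (expiry=30+8=38). clock=30
Op 13: insert a.com -> 10.0.0.3 (expiry=30+9=39). clock=30
Op 14: tick 7 -> clock=37.
Op 15: insert b.com -> 10.0.0.3 (expiry=37+15=52). clock=37
Op 16: tick 7 -> clock=44. purged={a.com}
Op 17: insert b.com -> 10.0.0.1 (expiry=44+5=49). clock=44
Op 18: tick 2 -> clock=46.
Op 19: tick 1 -> clock=47.
Op 20: insert a.com -> 10.0.0.1 (expiry=47+8=55). clock=47
Op 21: tick 6 -> clock=53. purged={b.com}
lookup a.com: present, ip=10.0.0.1 expiry=55 > clock=53

Answer: 10.0.0.1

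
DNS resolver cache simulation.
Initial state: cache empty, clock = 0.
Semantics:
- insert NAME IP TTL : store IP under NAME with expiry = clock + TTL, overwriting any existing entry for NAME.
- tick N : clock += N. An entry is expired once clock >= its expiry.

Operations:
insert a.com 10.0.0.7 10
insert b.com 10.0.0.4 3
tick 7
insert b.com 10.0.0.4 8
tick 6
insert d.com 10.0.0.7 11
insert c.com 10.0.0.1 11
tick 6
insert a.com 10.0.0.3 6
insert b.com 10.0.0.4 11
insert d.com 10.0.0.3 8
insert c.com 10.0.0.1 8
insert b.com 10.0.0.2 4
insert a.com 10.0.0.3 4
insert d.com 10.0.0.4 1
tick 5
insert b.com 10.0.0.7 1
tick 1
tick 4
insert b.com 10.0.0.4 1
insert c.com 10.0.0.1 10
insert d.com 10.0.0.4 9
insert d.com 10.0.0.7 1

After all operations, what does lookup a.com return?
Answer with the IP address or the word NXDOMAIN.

Answer: NXDOMAIN

Derivation:
Op 1: insert a.com -> 10.0.0.7 (expiry=0+10=10). clock=0
Op 2: insert b.com -> 10.0.0.4 (expiry=0+3=3). clock=0
Op 3: tick 7 -> clock=7. purged={b.com}
Op 4: insert b.com -> 10.0.0.4 (expiry=7+8=15). clock=7
Op 5: tick 6 -> clock=13. purged={a.com}
Op 6: insert d.com -> 10.0.0.7 (expiry=13+11=24). clock=13
Op 7: insert c.com -> 10.0.0.1 (expiry=13+11=24). clock=13
Op 8: tick 6 -> clock=19. purged={b.com}
Op 9: insert a.com -> 10.0.0.3 (expiry=19+6=25). clock=19
Op 10: insert b.com -> 10.0.0.4 (expiry=19+11=30). clock=19
Op 11: insert d.com -> 10.0.0.3 (expiry=19+8=27). clock=19
Op 12: insert c.com -> 10.0.0.1 (expiry=19+8=27). clock=19
Op 13: insert b.com -> 10.0.0.2 (expiry=19+4=23). clock=19
Op 14: insert a.com -> 10.0.0.3 (expiry=19+4=23). clock=19
Op 15: insert d.com -> 10.0.0.4 (expiry=19+1=20). clock=19
Op 16: tick 5 -> clock=24. purged={a.com,b.com,d.com}
Op 17: insert b.com -> 10.0.0.7 (expiry=24+1=25). clock=24
Op 18: tick 1 -> clock=25. purged={b.com}
Op 19: tick 4 -> clock=29. purged={c.com}
Op 20: insert b.com -> 10.0.0.4 (expiry=29+1=30). clock=29
Op 21: insert c.com -> 10.0.0.1 (expiry=29+10=39). clock=29
Op 22: insert d.com -> 10.0.0.4 (expiry=29+9=38). clock=29
Op 23: insert d.com -> 10.0.0.7 (expiry=29+1=30). clock=29
lookup a.com: not in cache (expired or never inserted)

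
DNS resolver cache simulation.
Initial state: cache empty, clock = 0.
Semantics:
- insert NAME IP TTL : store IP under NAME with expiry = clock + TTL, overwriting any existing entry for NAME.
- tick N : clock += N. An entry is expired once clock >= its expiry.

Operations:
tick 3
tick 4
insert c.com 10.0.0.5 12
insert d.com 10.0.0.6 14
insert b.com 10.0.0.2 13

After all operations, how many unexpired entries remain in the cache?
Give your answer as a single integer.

Op 1: tick 3 -> clock=3.
Op 2: tick 4 -> clock=7.
Op 3: insert c.com -> 10.0.0.5 (expiry=7+12=19). clock=7
Op 4: insert d.com -> 10.0.0.6 (expiry=7+14=21). clock=7
Op 5: insert b.com -> 10.0.0.2 (expiry=7+13=20). clock=7
Final cache (unexpired): {b.com,c.com,d.com} -> size=3

Answer: 3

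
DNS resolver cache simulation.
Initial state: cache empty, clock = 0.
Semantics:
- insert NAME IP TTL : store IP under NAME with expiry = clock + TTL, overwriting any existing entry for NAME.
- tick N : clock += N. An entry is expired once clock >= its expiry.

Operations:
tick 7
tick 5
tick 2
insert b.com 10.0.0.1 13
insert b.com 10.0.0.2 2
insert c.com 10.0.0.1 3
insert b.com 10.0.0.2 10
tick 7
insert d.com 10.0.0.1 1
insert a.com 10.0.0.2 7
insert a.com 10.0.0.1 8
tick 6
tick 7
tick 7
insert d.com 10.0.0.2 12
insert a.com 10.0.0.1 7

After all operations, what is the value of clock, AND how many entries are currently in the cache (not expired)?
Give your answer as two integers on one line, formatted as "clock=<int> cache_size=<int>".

Answer: clock=41 cache_size=2

Derivation:
Op 1: tick 7 -> clock=7.
Op 2: tick 5 -> clock=12.
Op 3: tick 2 -> clock=14.
Op 4: insert b.com -> 10.0.0.1 (expiry=14+13=27). clock=14
Op 5: insert b.com -> 10.0.0.2 (expiry=14+2=16). clock=14
Op 6: insert c.com -> 10.0.0.1 (expiry=14+3=17). clock=14
Op 7: insert b.com -> 10.0.0.2 (expiry=14+10=24). clock=14
Op 8: tick 7 -> clock=21. purged={c.com}
Op 9: insert d.com -> 10.0.0.1 (expiry=21+1=22). clock=21
Op 10: insert a.com -> 10.0.0.2 (expiry=21+7=28). clock=21
Op 11: insert a.com -> 10.0.0.1 (expiry=21+8=29). clock=21
Op 12: tick 6 -> clock=27. purged={b.com,d.com}
Op 13: tick 7 -> clock=34. purged={a.com}
Op 14: tick 7 -> clock=41.
Op 15: insert d.com -> 10.0.0.2 (expiry=41+12=53). clock=41
Op 16: insert a.com -> 10.0.0.1 (expiry=41+7=48). clock=41
Final clock = 41
Final cache (unexpired): {a.com,d.com} -> size=2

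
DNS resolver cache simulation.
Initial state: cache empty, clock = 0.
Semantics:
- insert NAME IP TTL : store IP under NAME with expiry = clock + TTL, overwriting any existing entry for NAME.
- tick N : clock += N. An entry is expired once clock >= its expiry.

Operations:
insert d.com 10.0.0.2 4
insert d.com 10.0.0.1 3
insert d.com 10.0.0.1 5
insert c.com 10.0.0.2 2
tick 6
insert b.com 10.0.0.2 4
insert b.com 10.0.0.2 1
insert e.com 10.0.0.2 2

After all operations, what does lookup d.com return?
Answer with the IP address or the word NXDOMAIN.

Answer: NXDOMAIN

Derivation:
Op 1: insert d.com -> 10.0.0.2 (expiry=0+4=4). clock=0
Op 2: insert d.com -> 10.0.0.1 (expiry=0+3=3). clock=0
Op 3: insert d.com -> 10.0.0.1 (expiry=0+5=5). clock=0
Op 4: insert c.com -> 10.0.0.2 (expiry=0+2=2). clock=0
Op 5: tick 6 -> clock=6. purged={c.com,d.com}
Op 6: insert b.com -> 10.0.0.2 (expiry=6+4=10). clock=6
Op 7: insert b.com -> 10.0.0.2 (expiry=6+1=7). clock=6
Op 8: insert e.com -> 10.0.0.2 (expiry=6+2=8). clock=6
lookup d.com: not in cache (expired or never inserted)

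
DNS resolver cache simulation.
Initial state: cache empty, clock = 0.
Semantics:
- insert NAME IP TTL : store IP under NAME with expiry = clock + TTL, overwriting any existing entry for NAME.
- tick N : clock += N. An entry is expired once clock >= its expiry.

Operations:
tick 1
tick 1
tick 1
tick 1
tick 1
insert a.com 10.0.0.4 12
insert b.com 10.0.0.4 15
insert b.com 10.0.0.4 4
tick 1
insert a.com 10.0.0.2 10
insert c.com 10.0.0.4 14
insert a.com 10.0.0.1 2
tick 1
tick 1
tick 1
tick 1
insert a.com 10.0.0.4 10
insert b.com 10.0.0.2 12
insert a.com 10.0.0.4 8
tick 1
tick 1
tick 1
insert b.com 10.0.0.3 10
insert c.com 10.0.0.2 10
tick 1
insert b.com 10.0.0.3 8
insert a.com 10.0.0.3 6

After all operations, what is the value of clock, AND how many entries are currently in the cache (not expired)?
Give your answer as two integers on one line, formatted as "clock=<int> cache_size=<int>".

Op 1: tick 1 -> clock=1.
Op 2: tick 1 -> clock=2.
Op 3: tick 1 -> clock=3.
Op 4: tick 1 -> clock=4.
Op 5: tick 1 -> clock=5.
Op 6: insert a.com -> 10.0.0.4 (expiry=5+12=17). clock=5
Op 7: insert b.com -> 10.0.0.4 (expiry=5+15=20). clock=5
Op 8: insert b.com -> 10.0.0.4 (expiry=5+4=9). clock=5
Op 9: tick 1 -> clock=6.
Op 10: insert a.com -> 10.0.0.2 (expiry=6+10=16). clock=6
Op 11: insert c.com -> 10.0.0.4 (expiry=6+14=20). clock=6
Op 12: insert a.com -> 10.0.0.1 (expiry=6+2=8). clock=6
Op 13: tick 1 -> clock=7.
Op 14: tick 1 -> clock=8. purged={a.com}
Op 15: tick 1 -> clock=9. purged={b.com}
Op 16: tick 1 -> clock=10.
Op 17: insert a.com -> 10.0.0.4 (expiry=10+10=20). clock=10
Op 18: insert b.com -> 10.0.0.2 (expiry=10+12=22). clock=10
Op 19: insert a.com -> 10.0.0.4 (expiry=10+8=18). clock=10
Op 20: tick 1 -> clock=11.
Op 21: tick 1 -> clock=12.
Op 22: tick 1 -> clock=13.
Op 23: insert b.com -> 10.0.0.3 (expiry=13+10=23). clock=13
Op 24: insert c.com -> 10.0.0.2 (expiry=13+10=23). clock=13
Op 25: tick 1 -> clock=14.
Op 26: insert b.com -> 10.0.0.3 (expiry=14+8=22). clock=14
Op 27: insert a.com -> 10.0.0.3 (expiry=14+6=20). clock=14
Final clock = 14
Final cache (unexpired): {a.com,b.com,c.com} -> size=3

Answer: clock=14 cache_size=3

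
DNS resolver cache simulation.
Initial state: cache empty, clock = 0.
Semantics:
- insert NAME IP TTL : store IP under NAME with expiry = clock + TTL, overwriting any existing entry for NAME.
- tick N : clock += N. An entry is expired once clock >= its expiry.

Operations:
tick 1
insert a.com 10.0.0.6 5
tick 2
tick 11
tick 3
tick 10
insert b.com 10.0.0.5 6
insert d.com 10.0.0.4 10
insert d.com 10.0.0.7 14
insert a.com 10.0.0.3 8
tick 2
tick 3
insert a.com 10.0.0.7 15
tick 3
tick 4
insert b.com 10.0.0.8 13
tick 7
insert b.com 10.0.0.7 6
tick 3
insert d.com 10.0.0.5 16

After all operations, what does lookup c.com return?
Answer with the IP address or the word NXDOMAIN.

Op 1: tick 1 -> clock=1.
Op 2: insert a.com -> 10.0.0.6 (expiry=1+5=6). clock=1
Op 3: tick 2 -> clock=3.
Op 4: tick 11 -> clock=14. purged={a.com}
Op 5: tick 3 -> clock=17.
Op 6: tick 10 -> clock=27.
Op 7: insert b.com -> 10.0.0.5 (expiry=27+6=33). clock=27
Op 8: insert d.com -> 10.0.0.4 (expiry=27+10=37). clock=27
Op 9: insert d.com -> 10.0.0.7 (expiry=27+14=41). clock=27
Op 10: insert a.com -> 10.0.0.3 (expiry=27+8=35). clock=27
Op 11: tick 2 -> clock=29.
Op 12: tick 3 -> clock=32.
Op 13: insert a.com -> 10.0.0.7 (expiry=32+15=47). clock=32
Op 14: tick 3 -> clock=35. purged={b.com}
Op 15: tick 4 -> clock=39.
Op 16: insert b.com -> 10.0.0.8 (expiry=39+13=52). clock=39
Op 17: tick 7 -> clock=46. purged={d.com}
Op 18: insert b.com -> 10.0.0.7 (expiry=46+6=52). clock=46
Op 19: tick 3 -> clock=49. purged={a.com}
Op 20: insert d.com -> 10.0.0.5 (expiry=49+16=65). clock=49
lookup c.com: not in cache (expired or never inserted)

Answer: NXDOMAIN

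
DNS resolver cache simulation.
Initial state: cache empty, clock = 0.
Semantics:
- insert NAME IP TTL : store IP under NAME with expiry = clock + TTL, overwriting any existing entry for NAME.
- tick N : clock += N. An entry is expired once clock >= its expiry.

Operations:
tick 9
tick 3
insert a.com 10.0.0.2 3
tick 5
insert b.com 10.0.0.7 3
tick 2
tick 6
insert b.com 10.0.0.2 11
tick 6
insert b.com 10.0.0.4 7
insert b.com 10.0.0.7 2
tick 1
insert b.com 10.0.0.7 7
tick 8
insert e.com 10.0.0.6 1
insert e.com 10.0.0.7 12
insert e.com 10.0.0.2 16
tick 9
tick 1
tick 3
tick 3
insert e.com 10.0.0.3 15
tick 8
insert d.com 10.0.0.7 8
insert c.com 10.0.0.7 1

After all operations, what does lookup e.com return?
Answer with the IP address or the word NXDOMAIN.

Answer: 10.0.0.3

Derivation:
Op 1: tick 9 -> clock=9.
Op 2: tick 3 -> clock=12.
Op 3: insert a.com -> 10.0.0.2 (expiry=12+3=15). clock=12
Op 4: tick 5 -> clock=17. purged={a.com}
Op 5: insert b.com -> 10.0.0.7 (expiry=17+3=20). clock=17
Op 6: tick 2 -> clock=19.
Op 7: tick 6 -> clock=25. purged={b.com}
Op 8: insert b.com -> 10.0.0.2 (expiry=25+11=36). clock=25
Op 9: tick 6 -> clock=31.
Op 10: insert b.com -> 10.0.0.4 (expiry=31+7=38). clock=31
Op 11: insert b.com -> 10.0.0.7 (expiry=31+2=33). clock=31
Op 12: tick 1 -> clock=32.
Op 13: insert b.com -> 10.0.0.7 (expiry=32+7=39). clock=32
Op 14: tick 8 -> clock=40. purged={b.com}
Op 15: insert e.com -> 10.0.0.6 (expiry=40+1=41). clock=40
Op 16: insert e.com -> 10.0.0.7 (expiry=40+12=52). clock=40
Op 17: insert e.com -> 10.0.0.2 (expiry=40+16=56). clock=40
Op 18: tick 9 -> clock=49.
Op 19: tick 1 -> clock=50.
Op 20: tick 3 -> clock=53.
Op 21: tick 3 -> clock=56. purged={e.com}
Op 22: insert e.com -> 10.0.0.3 (expiry=56+15=71). clock=56
Op 23: tick 8 -> clock=64.
Op 24: insert d.com -> 10.0.0.7 (expiry=64+8=72). clock=64
Op 25: insert c.com -> 10.0.0.7 (expiry=64+1=65). clock=64
lookup e.com: present, ip=10.0.0.3 expiry=71 > clock=64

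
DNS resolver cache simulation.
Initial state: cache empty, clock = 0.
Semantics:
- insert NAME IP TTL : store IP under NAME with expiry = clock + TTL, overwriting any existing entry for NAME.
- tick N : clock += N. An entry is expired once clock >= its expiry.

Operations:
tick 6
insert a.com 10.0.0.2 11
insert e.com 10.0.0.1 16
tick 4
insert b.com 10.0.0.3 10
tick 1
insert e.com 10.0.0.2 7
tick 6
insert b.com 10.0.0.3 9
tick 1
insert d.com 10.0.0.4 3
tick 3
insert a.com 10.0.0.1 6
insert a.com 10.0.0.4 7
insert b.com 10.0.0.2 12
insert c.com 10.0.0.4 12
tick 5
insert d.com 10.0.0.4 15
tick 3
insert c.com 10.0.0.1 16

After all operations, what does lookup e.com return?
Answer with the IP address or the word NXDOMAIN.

Answer: NXDOMAIN

Derivation:
Op 1: tick 6 -> clock=6.
Op 2: insert a.com -> 10.0.0.2 (expiry=6+11=17). clock=6
Op 3: insert e.com -> 10.0.0.1 (expiry=6+16=22). clock=6
Op 4: tick 4 -> clock=10.
Op 5: insert b.com -> 10.0.0.3 (expiry=10+10=20). clock=10
Op 6: tick 1 -> clock=11.
Op 7: insert e.com -> 10.0.0.2 (expiry=11+7=18). clock=11
Op 8: tick 6 -> clock=17. purged={a.com}
Op 9: insert b.com -> 10.0.0.3 (expiry=17+9=26). clock=17
Op 10: tick 1 -> clock=18. purged={e.com}
Op 11: insert d.com -> 10.0.0.4 (expiry=18+3=21). clock=18
Op 12: tick 3 -> clock=21. purged={d.com}
Op 13: insert a.com -> 10.0.0.1 (expiry=21+6=27). clock=21
Op 14: insert a.com -> 10.0.0.4 (expiry=21+7=28). clock=21
Op 15: insert b.com -> 10.0.0.2 (expiry=21+12=33). clock=21
Op 16: insert c.com -> 10.0.0.4 (expiry=21+12=33). clock=21
Op 17: tick 5 -> clock=26.
Op 18: insert d.com -> 10.0.0.4 (expiry=26+15=41). clock=26
Op 19: tick 3 -> clock=29. purged={a.com}
Op 20: insert c.com -> 10.0.0.1 (expiry=29+16=45). clock=29
lookup e.com: not in cache (expired or never inserted)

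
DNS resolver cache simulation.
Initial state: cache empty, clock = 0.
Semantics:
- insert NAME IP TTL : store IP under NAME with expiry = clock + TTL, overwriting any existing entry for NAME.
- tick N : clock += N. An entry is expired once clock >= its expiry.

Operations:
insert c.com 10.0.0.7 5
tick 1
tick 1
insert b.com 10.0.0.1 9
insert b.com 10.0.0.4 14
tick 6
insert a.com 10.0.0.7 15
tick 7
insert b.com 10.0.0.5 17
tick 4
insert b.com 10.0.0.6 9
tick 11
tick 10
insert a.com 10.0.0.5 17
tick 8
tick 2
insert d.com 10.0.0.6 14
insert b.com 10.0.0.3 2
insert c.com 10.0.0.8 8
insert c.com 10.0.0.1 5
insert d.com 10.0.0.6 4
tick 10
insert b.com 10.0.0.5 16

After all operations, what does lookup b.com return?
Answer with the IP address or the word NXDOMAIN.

Op 1: insert c.com -> 10.0.0.7 (expiry=0+5=5). clock=0
Op 2: tick 1 -> clock=1.
Op 3: tick 1 -> clock=2.
Op 4: insert b.com -> 10.0.0.1 (expiry=2+9=11). clock=2
Op 5: insert b.com -> 10.0.0.4 (expiry=2+14=16). clock=2
Op 6: tick 6 -> clock=8. purged={c.com}
Op 7: insert a.com -> 10.0.0.7 (expiry=8+15=23). clock=8
Op 8: tick 7 -> clock=15.
Op 9: insert b.com -> 10.0.0.5 (expiry=15+17=32). clock=15
Op 10: tick 4 -> clock=19.
Op 11: insert b.com -> 10.0.0.6 (expiry=19+9=28). clock=19
Op 12: tick 11 -> clock=30. purged={a.com,b.com}
Op 13: tick 10 -> clock=40.
Op 14: insert a.com -> 10.0.0.5 (expiry=40+17=57). clock=40
Op 15: tick 8 -> clock=48.
Op 16: tick 2 -> clock=50.
Op 17: insert d.com -> 10.0.0.6 (expiry=50+14=64). clock=50
Op 18: insert b.com -> 10.0.0.3 (expiry=50+2=52). clock=50
Op 19: insert c.com -> 10.0.0.8 (expiry=50+8=58). clock=50
Op 20: insert c.com -> 10.0.0.1 (expiry=50+5=55). clock=50
Op 21: insert d.com -> 10.0.0.6 (expiry=50+4=54). clock=50
Op 22: tick 10 -> clock=60. purged={a.com,b.com,c.com,d.com}
Op 23: insert b.com -> 10.0.0.5 (expiry=60+16=76). clock=60
lookup b.com: present, ip=10.0.0.5 expiry=76 > clock=60

Answer: 10.0.0.5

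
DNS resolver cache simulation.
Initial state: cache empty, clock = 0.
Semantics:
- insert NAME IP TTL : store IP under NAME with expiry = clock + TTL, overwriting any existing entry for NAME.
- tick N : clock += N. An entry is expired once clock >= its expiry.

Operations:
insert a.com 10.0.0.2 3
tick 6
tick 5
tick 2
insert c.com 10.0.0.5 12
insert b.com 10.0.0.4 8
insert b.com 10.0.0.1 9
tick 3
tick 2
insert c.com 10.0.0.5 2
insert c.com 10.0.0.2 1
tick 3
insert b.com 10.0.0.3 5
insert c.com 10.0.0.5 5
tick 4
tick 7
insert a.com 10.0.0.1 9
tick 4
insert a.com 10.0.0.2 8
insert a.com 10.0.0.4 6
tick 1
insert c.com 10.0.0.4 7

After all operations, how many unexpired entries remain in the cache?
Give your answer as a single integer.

Answer: 2

Derivation:
Op 1: insert a.com -> 10.0.0.2 (expiry=0+3=3). clock=0
Op 2: tick 6 -> clock=6. purged={a.com}
Op 3: tick 5 -> clock=11.
Op 4: tick 2 -> clock=13.
Op 5: insert c.com -> 10.0.0.5 (expiry=13+12=25). clock=13
Op 6: insert b.com -> 10.0.0.4 (expiry=13+8=21). clock=13
Op 7: insert b.com -> 10.0.0.1 (expiry=13+9=22). clock=13
Op 8: tick 3 -> clock=16.
Op 9: tick 2 -> clock=18.
Op 10: insert c.com -> 10.0.0.5 (expiry=18+2=20). clock=18
Op 11: insert c.com -> 10.0.0.2 (expiry=18+1=19). clock=18
Op 12: tick 3 -> clock=21. purged={c.com}
Op 13: insert b.com -> 10.0.0.3 (expiry=21+5=26). clock=21
Op 14: insert c.com -> 10.0.0.5 (expiry=21+5=26). clock=21
Op 15: tick 4 -> clock=25.
Op 16: tick 7 -> clock=32. purged={b.com,c.com}
Op 17: insert a.com -> 10.0.0.1 (expiry=32+9=41). clock=32
Op 18: tick 4 -> clock=36.
Op 19: insert a.com -> 10.0.0.2 (expiry=36+8=44). clock=36
Op 20: insert a.com -> 10.0.0.4 (expiry=36+6=42). clock=36
Op 21: tick 1 -> clock=37.
Op 22: insert c.com -> 10.0.0.4 (expiry=37+7=44). clock=37
Final cache (unexpired): {a.com,c.com} -> size=2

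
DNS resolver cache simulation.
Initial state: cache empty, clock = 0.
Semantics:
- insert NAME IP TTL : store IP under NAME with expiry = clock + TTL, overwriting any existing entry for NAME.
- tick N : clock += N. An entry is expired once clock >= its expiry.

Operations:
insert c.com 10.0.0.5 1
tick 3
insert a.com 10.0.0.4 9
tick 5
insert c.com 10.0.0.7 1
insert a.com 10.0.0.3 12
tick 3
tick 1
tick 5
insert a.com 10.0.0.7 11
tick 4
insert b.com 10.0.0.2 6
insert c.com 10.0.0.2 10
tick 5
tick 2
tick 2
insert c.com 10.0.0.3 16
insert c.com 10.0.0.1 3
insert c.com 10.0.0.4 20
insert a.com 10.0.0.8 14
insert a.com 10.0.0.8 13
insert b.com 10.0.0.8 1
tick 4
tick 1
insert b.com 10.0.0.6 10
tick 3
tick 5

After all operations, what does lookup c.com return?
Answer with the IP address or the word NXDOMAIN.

Op 1: insert c.com -> 10.0.0.5 (expiry=0+1=1). clock=0
Op 2: tick 3 -> clock=3. purged={c.com}
Op 3: insert a.com -> 10.0.0.4 (expiry=3+9=12). clock=3
Op 4: tick 5 -> clock=8.
Op 5: insert c.com -> 10.0.0.7 (expiry=8+1=9). clock=8
Op 6: insert a.com -> 10.0.0.3 (expiry=8+12=20). clock=8
Op 7: tick 3 -> clock=11. purged={c.com}
Op 8: tick 1 -> clock=12.
Op 9: tick 5 -> clock=17.
Op 10: insert a.com -> 10.0.0.7 (expiry=17+11=28). clock=17
Op 11: tick 4 -> clock=21.
Op 12: insert b.com -> 10.0.0.2 (expiry=21+6=27). clock=21
Op 13: insert c.com -> 10.0.0.2 (expiry=21+10=31). clock=21
Op 14: tick 5 -> clock=26.
Op 15: tick 2 -> clock=28. purged={a.com,b.com}
Op 16: tick 2 -> clock=30.
Op 17: insert c.com -> 10.0.0.3 (expiry=30+16=46). clock=30
Op 18: insert c.com -> 10.0.0.1 (expiry=30+3=33). clock=30
Op 19: insert c.com -> 10.0.0.4 (expiry=30+20=50). clock=30
Op 20: insert a.com -> 10.0.0.8 (expiry=30+14=44). clock=30
Op 21: insert a.com -> 10.0.0.8 (expiry=30+13=43). clock=30
Op 22: insert b.com -> 10.0.0.8 (expiry=30+1=31). clock=30
Op 23: tick 4 -> clock=34. purged={b.com}
Op 24: tick 1 -> clock=35.
Op 25: insert b.com -> 10.0.0.6 (expiry=35+10=45). clock=35
Op 26: tick 3 -> clock=38.
Op 27: tick 5 -> clock=43. purged={a.com}
lookup c.com: present, ip=10.0.0.4 expiry=50 > clock=43

Answer: 10.0.0.4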